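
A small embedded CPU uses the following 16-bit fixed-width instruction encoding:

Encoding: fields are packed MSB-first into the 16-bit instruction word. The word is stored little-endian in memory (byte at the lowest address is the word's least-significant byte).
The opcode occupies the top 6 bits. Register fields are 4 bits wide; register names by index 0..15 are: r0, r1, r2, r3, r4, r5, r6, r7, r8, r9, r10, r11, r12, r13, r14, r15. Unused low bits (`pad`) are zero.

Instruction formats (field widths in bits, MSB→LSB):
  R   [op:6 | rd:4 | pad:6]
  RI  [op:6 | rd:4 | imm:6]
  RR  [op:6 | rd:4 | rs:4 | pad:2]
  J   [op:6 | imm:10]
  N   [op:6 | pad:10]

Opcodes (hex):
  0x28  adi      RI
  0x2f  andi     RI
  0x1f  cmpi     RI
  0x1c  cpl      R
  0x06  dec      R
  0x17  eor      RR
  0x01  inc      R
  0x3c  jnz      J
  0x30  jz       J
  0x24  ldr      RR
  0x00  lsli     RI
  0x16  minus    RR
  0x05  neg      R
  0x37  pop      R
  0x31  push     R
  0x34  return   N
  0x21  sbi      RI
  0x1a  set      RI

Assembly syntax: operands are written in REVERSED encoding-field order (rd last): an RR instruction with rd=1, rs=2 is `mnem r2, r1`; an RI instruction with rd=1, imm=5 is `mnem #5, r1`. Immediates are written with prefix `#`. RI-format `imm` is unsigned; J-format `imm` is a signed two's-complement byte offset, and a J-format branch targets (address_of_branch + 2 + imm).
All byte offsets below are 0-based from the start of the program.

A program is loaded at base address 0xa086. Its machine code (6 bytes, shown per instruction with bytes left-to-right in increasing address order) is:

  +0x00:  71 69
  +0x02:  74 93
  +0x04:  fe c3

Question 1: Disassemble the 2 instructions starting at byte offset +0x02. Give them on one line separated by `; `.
ldr r13, r13; jz #-2

[02] 74 93 → 0x9374
  top 6b → 0x24 → ldr [RR]
  [9:6] rd=13 = r13
  [5:2] rs=13 = r13
[04] fe c3 → 0xc3fe
  top 6b → 0x30 → jz [J]
  [9:0] imm=1022 (s10→-2) = #-2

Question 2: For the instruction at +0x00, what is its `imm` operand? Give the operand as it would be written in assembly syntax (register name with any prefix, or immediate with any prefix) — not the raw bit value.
[00] 71 69 → 0x6971
  op=0x6971>>10=0x1a ⇒ set (RI)
  rd: (w>>6)&0xf=0x5 → r5
  imm: (w>>0)&0x3f=0x31 → #49

#49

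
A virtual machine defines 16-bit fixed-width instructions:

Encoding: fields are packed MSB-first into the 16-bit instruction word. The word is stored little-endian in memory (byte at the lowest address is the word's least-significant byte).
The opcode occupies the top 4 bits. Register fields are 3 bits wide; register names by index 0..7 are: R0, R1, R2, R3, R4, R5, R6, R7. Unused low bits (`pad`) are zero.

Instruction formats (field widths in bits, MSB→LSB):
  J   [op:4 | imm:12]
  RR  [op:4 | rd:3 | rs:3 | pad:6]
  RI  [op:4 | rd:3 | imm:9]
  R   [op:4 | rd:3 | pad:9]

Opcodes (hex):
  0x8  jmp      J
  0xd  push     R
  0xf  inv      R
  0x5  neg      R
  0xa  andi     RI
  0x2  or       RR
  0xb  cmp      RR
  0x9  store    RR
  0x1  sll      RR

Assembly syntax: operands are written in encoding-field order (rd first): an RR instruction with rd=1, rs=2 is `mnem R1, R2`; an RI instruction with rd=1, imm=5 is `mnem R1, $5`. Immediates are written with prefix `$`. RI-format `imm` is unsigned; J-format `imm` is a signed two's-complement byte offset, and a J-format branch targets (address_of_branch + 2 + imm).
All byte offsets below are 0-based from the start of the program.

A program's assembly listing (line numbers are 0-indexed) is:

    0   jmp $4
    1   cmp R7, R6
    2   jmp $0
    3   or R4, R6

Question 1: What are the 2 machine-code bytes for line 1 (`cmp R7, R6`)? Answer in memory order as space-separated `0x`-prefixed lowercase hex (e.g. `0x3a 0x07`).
0x80 0xbf

line 1 (cmp): pack op=0xb:4|rd=7:3|rs=6:3|pad=0:6 = 0xbf80; little→ 80 bf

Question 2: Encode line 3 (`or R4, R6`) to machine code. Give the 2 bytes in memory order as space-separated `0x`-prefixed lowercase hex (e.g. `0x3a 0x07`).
line 3 (or): pack op=0x2:4|rd=4:3|rs=6:3|pad=0:6 = 0x2980; little→ 80 29

0x80 0x29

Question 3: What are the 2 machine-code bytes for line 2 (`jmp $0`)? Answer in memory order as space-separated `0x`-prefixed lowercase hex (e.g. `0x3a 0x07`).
line 2 (jmp): pack op=0x8:4|imm=0:12 = 0x8000; little→ 00 80

0x00 0x80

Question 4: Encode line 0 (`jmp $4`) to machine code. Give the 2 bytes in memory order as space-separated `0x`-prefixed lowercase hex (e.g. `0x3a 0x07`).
line 0 (jmp): pack op=0x8:4|imm=4:12 = 0x8004; little→ 04 80

0x04 0x80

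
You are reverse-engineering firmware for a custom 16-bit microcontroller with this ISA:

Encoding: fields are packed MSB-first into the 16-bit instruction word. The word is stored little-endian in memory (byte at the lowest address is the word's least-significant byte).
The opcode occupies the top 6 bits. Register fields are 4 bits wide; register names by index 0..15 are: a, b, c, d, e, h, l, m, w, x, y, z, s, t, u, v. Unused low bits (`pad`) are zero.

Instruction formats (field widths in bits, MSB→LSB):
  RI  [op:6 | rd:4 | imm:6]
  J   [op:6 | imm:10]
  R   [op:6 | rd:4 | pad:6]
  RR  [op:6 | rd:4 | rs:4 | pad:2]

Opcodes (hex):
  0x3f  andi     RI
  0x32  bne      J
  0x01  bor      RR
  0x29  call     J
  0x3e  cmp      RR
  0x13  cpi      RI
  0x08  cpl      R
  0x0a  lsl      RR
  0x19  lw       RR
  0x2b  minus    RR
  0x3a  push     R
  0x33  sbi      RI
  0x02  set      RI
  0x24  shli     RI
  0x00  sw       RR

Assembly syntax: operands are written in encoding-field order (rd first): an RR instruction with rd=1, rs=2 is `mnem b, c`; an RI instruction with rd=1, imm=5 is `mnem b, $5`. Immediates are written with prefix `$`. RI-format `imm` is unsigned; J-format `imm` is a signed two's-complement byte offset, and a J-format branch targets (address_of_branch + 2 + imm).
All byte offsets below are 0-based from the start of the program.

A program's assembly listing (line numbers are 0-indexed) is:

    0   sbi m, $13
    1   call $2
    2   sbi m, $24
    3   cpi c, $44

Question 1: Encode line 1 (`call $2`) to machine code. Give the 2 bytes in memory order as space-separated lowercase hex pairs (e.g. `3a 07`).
02 a4

1. call fields op=0x29:6|imm=2:10 → word a402h → 02 a4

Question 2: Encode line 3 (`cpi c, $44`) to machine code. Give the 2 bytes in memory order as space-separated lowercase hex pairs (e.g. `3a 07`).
ac 4c

line 3 (cpi): pack op=0x13:6|rd=2:4|imm=44:6 = 0x4cac; little→ ac 4c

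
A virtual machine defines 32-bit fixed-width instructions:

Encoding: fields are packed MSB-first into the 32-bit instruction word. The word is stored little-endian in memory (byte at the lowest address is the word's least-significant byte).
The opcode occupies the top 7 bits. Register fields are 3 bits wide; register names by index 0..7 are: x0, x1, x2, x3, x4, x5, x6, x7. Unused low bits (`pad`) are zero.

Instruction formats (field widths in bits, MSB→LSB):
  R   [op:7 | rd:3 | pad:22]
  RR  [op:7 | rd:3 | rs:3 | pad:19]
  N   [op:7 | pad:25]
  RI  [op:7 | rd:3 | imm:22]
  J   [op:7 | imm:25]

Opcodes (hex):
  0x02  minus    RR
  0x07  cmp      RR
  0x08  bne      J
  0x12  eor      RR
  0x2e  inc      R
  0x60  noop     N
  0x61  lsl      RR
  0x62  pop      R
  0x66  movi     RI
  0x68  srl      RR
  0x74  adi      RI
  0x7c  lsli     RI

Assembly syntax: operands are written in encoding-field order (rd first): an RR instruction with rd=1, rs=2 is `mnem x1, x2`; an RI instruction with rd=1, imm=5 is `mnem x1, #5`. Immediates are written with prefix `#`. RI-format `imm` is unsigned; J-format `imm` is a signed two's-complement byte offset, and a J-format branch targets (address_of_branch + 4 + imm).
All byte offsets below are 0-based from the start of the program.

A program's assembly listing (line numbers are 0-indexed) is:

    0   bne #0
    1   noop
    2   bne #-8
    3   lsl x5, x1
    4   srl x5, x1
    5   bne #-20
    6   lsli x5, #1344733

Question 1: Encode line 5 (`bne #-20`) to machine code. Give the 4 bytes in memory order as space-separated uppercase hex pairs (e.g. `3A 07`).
EC FF FF 11

line 5 (bne): pack op=0x8:7|imm=-20:25 = 0x11ffffec; little→ ec ff ff 11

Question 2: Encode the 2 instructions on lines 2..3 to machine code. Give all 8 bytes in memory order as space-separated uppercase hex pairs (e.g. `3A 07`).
F8 FF FF 11 00 00 48 C3

2. bne fields op=0x8:7|imm=-8:25 → word 11fffff8h → f8 ff ff 11
3. lsl fields op=0x61:7|rd=5:3|rs=1:3|pad=0:19 → word c3480000h → 00 00 48 c3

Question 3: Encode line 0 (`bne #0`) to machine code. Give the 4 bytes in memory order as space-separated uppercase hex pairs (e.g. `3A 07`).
line 0 (bne): pack op=0x8:7|imm=0:25 = 0x10000000; little→ 00 00 00 10

00 00 00 10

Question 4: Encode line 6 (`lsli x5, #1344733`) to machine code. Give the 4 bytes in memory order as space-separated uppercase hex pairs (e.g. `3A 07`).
line 6 (lsli): pack op=0x7c:7|rd=5:3|imm=1344733:22 = 0xf95484dd; little→ dd 84 54 f9

DD 84 54 F9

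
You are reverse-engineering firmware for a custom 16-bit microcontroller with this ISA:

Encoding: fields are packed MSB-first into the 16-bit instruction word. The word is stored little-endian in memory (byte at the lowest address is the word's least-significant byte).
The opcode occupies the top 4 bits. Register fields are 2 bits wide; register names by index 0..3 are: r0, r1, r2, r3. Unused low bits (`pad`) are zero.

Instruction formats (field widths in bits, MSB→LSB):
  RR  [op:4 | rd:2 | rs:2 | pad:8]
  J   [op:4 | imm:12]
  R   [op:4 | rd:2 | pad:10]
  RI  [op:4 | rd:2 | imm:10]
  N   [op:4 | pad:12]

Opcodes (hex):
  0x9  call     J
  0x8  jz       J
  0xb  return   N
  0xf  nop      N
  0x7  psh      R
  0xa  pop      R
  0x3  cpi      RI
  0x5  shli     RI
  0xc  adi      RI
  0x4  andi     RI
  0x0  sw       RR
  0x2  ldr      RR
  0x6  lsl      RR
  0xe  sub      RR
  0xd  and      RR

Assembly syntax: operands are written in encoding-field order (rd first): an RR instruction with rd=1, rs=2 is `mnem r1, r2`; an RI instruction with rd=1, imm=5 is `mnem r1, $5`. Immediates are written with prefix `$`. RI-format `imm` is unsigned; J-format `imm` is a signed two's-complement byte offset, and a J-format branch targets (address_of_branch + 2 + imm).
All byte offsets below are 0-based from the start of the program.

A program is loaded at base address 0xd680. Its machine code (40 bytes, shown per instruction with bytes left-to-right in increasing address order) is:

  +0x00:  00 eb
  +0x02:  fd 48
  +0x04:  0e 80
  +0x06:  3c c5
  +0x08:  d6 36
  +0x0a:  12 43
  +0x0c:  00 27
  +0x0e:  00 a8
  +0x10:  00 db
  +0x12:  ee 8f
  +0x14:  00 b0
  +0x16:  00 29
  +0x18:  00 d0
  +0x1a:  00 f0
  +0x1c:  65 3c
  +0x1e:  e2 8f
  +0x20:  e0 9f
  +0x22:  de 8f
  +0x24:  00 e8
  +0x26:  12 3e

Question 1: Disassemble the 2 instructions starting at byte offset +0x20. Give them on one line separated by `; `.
[20] e0 9f → 0x9fe0
  op=0x9fe0>>12=0x9 ⇒ call (J)
  [11:0] imm=4064 (s12→-32) = $-32
[22] de 8f → 0x8fde
  op=0x8fde>>12=0x8 ⇒ jz (J)
  [11:0] imm=4062 (s12→-34) = $-34

call $-32; jz $-34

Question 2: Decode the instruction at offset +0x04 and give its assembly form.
jz $14

+0x04: 0e 80 ⇒ word 0x800e (little)
  op=0x800e>>12=0x8 ⇒ jz (J)
  imm@[11:0]=0xe ⇒ $14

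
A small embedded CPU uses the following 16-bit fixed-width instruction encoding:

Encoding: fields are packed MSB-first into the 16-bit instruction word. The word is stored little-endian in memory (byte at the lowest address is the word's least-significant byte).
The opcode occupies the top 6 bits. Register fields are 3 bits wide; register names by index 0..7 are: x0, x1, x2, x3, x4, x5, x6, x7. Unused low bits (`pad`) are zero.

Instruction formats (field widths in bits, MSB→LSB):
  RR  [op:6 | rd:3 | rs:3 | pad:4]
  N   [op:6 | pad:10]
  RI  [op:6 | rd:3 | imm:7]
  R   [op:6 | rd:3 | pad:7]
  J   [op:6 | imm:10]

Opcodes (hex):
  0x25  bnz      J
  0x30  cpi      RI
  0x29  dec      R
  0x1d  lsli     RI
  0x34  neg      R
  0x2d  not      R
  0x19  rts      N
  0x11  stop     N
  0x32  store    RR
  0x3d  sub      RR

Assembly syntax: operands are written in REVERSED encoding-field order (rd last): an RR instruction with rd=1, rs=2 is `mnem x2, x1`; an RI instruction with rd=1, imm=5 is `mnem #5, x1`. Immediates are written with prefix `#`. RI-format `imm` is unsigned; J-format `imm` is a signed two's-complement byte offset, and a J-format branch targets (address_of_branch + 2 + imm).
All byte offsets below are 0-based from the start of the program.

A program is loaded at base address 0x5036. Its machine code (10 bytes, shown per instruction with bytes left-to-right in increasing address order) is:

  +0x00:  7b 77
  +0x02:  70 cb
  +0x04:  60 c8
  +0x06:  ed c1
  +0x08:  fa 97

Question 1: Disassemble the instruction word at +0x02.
store x7, x6

off 0x02: read 70 cb as little → 0xcb70
  top 6b → 0x32 → store [RR]
  [9:7] rd=6 = x6
  [6:4] rs=7 = x7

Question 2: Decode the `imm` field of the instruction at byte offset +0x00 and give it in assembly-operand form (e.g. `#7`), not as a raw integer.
#123

[00] 7b 77 → 0x777b
  top 6b → 0x1d → lsli [RI]
  [9:7] rd=6 = x6
  [6:0] imm=123 = #123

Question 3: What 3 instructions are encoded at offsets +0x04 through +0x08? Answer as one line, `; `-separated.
store x6, x0; cpi #109, x3; bnz #-6

@+04  little-endian(60 c8) = 0xc860
  opcode bits[15:10]=0x32: store/RR
  rd: (w>>7)&0x7=0x0 → x0
  rs: (w>>4)&0x7=0x6 → x6
@+06  little-endian(ed c1) = 0xc1ed
  opcode bits[15:10]=0x30: cpi/RI
  rd: (w>>7)&0x7=0x3 → x3
  imm: (w>>0)&0x7f=0x6d → #109
@+08  little-endian(fa 97) = 0x97fa
  opcode bits[15:10]=0x25: bnz/J
  imm: (w>>0)&0x3ff=0x3fa (s10→-6) → #-6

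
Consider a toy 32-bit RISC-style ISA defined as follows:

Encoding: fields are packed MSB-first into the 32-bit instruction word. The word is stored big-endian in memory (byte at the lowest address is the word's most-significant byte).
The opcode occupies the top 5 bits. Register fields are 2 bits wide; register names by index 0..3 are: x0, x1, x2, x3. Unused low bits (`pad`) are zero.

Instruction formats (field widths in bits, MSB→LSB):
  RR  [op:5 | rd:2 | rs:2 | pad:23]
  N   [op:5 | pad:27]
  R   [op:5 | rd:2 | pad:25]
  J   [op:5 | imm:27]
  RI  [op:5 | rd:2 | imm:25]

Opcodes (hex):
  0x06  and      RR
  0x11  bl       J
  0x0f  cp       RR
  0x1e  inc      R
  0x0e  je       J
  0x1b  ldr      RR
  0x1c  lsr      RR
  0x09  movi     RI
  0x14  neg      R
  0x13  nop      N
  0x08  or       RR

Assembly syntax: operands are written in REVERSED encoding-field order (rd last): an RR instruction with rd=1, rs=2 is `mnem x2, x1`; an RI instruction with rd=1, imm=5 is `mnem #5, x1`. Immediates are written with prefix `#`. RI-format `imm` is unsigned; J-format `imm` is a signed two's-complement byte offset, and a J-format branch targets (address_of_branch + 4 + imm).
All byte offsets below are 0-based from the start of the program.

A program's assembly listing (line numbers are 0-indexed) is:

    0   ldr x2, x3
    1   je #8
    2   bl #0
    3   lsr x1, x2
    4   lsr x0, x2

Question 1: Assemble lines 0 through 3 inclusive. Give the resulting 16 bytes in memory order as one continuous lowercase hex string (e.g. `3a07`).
df0000007000000888000000e4800000

line 0 (ldr): pack op=0x1b:5|rd=3:2|rs=2:2|pad=0:23 = 0xdf000000; big→ df 00 00 00
line 1 (je): pack op=0xe:5|imm=8:27 = 0x70000008; big→ 70 00 00 08
line 2 (bl): pack op=0x11:5|imm=0:27 = 0x88000000; big→ 88 00 00 00
line 3 (lsr): pack op=0x1c:5|rd=2:2|rs=1:2|pad=0:23 = 0xe4800000; big→ e4 80 00 00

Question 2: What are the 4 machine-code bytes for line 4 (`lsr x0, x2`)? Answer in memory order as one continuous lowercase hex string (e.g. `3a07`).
L4: lsr op=0x1c:5|rd=2:2|rs=0:2|pad=0:23 ⇒ 0xe4000000 ⇒ big e4 00 00 00

e4000000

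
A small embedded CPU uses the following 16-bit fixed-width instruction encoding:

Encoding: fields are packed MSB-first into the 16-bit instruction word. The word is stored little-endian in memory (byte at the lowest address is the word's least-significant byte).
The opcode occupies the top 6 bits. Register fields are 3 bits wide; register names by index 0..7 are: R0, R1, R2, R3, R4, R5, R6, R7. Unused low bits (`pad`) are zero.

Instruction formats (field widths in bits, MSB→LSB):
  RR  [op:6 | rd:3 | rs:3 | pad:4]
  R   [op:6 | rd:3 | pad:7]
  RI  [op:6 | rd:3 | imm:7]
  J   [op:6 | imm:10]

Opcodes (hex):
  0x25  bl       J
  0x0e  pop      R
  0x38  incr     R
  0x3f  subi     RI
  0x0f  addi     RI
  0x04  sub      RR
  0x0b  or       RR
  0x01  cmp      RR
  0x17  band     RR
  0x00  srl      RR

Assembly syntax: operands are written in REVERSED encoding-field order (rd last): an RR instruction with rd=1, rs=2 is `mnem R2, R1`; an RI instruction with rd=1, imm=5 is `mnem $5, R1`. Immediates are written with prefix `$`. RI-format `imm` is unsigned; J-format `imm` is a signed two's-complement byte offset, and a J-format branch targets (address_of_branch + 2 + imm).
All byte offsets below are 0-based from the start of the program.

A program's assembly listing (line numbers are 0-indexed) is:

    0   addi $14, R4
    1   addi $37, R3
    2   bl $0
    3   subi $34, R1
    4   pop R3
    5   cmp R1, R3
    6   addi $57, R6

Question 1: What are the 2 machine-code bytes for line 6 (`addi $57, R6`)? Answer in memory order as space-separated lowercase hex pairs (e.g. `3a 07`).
line 6 (addi): pack op=0xf:6|rd=6:3|imm=57:7 = 0x3f39; little→ 39 3f

39 3f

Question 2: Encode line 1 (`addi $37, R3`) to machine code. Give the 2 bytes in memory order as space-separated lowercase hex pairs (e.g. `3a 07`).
L1: addi op=0xf:6|rd=3:3|imm=37:7 ⇒ 0x3da5 ⇒ little a5 3d

a5 3d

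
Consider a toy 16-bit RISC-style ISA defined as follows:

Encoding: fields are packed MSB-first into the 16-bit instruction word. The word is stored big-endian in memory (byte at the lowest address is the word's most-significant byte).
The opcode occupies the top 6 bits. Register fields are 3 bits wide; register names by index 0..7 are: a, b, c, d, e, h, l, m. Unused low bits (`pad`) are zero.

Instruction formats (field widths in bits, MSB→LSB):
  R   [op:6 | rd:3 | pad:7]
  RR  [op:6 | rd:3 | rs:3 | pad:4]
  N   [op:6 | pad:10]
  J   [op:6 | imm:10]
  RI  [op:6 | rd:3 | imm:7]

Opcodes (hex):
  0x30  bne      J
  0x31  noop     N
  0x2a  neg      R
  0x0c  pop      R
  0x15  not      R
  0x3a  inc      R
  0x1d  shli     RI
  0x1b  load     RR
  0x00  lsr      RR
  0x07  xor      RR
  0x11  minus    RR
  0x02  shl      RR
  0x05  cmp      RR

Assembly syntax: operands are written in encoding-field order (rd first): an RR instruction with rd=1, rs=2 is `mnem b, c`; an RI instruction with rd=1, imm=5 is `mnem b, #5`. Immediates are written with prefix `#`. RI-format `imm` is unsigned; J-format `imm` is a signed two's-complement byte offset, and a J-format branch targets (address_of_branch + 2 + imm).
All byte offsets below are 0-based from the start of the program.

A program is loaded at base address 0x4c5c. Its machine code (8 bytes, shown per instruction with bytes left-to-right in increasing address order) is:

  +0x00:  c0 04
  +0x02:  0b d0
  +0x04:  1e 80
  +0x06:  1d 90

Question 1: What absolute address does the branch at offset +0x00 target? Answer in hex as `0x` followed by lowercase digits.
@+00  big-endian(c0 04) = 0xc004
  op=0xc004>>10=0x30 ⇒ bne (J)
  imm@[9:0]=0x4 ⇒ #4
  target = base 0x4c5c + off 0x00 + 2 + imm 4 = 0x4c62

0x4c62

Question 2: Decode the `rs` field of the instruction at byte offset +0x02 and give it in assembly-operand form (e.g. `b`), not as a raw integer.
h

off 0x02: read 0b d0 as big → 0x0bd0
  op=0x0bd0>>10=0x2 ⇒ shl (RR)
  [9:7] rd=7 = m
  [6:4] rs=5 = h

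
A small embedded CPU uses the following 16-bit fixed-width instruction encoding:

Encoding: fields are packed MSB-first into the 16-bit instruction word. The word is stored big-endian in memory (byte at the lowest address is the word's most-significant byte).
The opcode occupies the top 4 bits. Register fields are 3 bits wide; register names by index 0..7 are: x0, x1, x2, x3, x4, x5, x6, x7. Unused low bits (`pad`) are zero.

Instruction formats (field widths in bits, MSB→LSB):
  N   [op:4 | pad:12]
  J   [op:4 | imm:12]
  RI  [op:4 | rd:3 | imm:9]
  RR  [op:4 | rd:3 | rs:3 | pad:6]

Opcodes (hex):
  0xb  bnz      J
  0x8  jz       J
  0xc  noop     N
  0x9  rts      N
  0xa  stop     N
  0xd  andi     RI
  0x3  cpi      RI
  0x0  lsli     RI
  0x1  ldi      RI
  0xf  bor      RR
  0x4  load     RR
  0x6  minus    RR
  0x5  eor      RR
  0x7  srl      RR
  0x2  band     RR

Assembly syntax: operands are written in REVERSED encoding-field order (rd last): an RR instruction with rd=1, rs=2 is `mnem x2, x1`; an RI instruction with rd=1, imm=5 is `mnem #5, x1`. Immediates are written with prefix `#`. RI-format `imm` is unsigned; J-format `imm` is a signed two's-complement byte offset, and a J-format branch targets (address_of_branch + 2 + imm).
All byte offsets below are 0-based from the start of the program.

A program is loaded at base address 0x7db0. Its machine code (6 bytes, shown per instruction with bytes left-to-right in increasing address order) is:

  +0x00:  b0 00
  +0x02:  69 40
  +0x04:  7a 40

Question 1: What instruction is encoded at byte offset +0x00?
bnz #0

+0x00: b0 00 ⇒ word 0xb000 (big)
  op=0xb000>>12=0xb ⇒ bnz (J)
  imm@[11:0]=0x0 ⇒ #0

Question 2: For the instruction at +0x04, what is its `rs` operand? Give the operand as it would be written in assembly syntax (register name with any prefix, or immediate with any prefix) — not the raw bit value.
x1

@+04  big-endian(7a 40) = 0x7a40
  op=0x7a40>>12=0x7 ⇒ srl (RR)
  rd: (w>>9)&0x7=0x5 → x5
  rs: (w>>6)&0x7=0x1 → x1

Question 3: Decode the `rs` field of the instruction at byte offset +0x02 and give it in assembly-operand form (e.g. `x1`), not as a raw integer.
x5

off 0x02: read 69 40 as big → 0x6940
  top 4b → 0x6 → minus [RR]
  rd: (w>>9)&0x7=0x4 → x4
  rs: (w>>6)&0x7=0x5 → x5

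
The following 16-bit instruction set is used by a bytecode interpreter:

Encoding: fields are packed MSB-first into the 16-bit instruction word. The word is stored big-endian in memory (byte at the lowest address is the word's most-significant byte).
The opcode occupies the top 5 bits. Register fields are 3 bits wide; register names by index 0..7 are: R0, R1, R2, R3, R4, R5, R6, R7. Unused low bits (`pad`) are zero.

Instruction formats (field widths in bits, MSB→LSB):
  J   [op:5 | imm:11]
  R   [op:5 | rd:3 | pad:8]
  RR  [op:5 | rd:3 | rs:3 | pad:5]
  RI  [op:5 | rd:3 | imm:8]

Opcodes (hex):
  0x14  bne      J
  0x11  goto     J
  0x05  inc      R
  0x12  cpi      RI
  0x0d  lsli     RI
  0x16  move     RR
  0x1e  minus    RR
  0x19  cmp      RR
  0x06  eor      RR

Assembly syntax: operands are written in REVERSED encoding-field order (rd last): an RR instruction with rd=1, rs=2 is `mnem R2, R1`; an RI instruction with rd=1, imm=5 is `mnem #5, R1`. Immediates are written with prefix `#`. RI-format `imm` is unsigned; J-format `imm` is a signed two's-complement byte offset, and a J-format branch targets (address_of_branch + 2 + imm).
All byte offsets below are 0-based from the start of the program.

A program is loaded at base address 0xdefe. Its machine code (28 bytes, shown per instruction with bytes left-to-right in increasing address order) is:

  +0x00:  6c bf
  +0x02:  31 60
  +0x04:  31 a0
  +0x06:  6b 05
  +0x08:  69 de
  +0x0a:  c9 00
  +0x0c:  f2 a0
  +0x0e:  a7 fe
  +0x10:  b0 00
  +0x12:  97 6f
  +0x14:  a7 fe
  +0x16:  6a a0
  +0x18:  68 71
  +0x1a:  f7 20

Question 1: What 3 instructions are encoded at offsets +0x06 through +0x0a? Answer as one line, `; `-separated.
lsli #5, R3; lsli #222, R1; cmp R0, R1

[06] 6b 05 → 0x6b05
  opcode bits[15:11]=0xd: lsli/RI
  rd: (w>>8)&0x7=0x3 → R3
  imm: (w>>0)&0xff=0x5 → #5
[08] 69 de → 0x69de
  opcode bits[15:11]=0xd: lsli/RI
  rd: (w>>8)&0x7=0x1 → R1
  imm: (w>>0)&0xff=0xde → #222
[0a] c9 00 → 0xc900
  opcode bits[15:11]=0x19: cmp/RR
  rd: (w>>8)&0x7=0x1 → R1
  rs: (w>>5)&0x7=0x0 → R0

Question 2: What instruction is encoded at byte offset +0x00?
@+00  big-endian(6c bf) = 0x6cbf
  opcode bits[15:11]=0xd: lsli/RI
  rd: (w>>8)&0x7=0x4 → R4
  imm: (w>>0)&0xff=0xbf → #191

lsli #191, R4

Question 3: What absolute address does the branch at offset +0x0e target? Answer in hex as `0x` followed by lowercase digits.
0xdf0c

off 0x0e: read a7 fe as big → 0xa7fe
  top 5b → 0x14 → bne [J]
  imm@[10:0]=0x7fe (s11→-2) ⇒ #-2
  target = base 0xdefe + off 0x0e + 2 + imm -2 = 0xdf0c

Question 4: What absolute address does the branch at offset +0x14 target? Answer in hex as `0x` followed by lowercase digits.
0xdf12

off 0x14: read a7 fe as big → 0xa7fe
  op=0xa7fe>>11=0x14 ⇒ bne (J)
  imm: (w>>0)&0x7ff=0x7fe (s11→-2) → #-2
  target = base 0xdefe + off 0x14 + 2 + imm -2 = 0xdf12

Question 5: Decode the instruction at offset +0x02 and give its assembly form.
off 0x02: read 31 60 as big → 0x3160
  op=0x3160>>11=0x6 ⇒ eor (RR)
  rd: (w>>8)&0x7=0x1 → R1
  rs: (w>>5)&0x7=0x3 → R3

eor R3, R1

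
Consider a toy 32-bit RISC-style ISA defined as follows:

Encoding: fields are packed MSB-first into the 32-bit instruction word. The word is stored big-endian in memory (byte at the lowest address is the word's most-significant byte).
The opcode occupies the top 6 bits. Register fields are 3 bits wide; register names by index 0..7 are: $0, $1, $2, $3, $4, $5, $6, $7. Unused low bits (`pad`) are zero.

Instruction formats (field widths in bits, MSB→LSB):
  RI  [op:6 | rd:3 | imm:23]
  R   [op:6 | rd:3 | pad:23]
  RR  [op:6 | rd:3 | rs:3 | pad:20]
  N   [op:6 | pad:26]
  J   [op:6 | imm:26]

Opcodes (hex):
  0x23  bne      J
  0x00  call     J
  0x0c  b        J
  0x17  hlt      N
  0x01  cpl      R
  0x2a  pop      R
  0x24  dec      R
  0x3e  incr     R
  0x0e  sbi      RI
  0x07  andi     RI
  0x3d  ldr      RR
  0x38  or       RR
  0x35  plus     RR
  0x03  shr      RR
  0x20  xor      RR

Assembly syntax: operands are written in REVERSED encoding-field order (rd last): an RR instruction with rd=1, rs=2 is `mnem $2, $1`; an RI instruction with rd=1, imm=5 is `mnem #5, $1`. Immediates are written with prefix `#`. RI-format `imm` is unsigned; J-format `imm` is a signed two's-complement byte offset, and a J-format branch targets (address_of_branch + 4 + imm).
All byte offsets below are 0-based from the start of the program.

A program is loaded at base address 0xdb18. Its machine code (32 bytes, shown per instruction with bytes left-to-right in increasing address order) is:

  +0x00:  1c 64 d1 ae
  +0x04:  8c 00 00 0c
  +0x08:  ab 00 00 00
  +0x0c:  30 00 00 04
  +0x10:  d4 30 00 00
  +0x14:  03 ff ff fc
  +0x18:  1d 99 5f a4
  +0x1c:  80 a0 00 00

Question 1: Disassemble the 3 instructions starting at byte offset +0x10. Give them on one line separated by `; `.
plus $3, $0; call #-4; andi #1662884, $3

@+10  big-endian(d4 30 00 00) = 0xd4300000
  opcode bits[31:26]=0x35: plus/RR
  rd: (w>>23)&0x7=0x0 → $0
  rs: (w>>20)&0x7=0x3 → $3
@+14  big-endian(03 ff ff fc) = 0x03fffffc
  opcode bits[31:26]=0x0: call/J
  imm: (w>>0)&0x3ffffff=0x3fffffc (s26→-4) → #-4
@+18  big-endian(1d 99 5f a4) = 0x1d995fa4
  opcode bits[31:26]=0x7: andi/RI
  rd: (w>>23)&0x7=0x3 → $3
  imm: (w>>0)&0x7fffff=0x195fa4 → #1662884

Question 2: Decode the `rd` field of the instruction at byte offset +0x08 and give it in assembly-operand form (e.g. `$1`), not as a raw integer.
$6

@+08  big-endian(ab 00 00 00) = 0xab000000
  top 6b → 0x2a → pop [R]
  [25:23] rd=6 = $6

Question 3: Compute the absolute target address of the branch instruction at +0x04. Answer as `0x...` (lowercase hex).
0xdb2c

+0x04: 8c 00 00 0c ⇒ word 0x8c00000c (big)
  op=0x8c00000c>>26=0x23 ⇒ bne (J)
  imm@[25:0]=0xc ⇒ #12
  target = base 0xdb18 + off 0x04 + 4 + imm 12 = 0xdb2c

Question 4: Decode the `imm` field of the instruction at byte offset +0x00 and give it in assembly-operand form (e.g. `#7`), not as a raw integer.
#6607278

off 0x00: read 1c 64 d1 ae as big → 0x1c64d1ae
  opcode bits[31:26]=0x7: andi/RI
  rd@[25:23]=0x0 ⇒ $0
  imm@[22:0]=0x64d1ae ⇒ #6607278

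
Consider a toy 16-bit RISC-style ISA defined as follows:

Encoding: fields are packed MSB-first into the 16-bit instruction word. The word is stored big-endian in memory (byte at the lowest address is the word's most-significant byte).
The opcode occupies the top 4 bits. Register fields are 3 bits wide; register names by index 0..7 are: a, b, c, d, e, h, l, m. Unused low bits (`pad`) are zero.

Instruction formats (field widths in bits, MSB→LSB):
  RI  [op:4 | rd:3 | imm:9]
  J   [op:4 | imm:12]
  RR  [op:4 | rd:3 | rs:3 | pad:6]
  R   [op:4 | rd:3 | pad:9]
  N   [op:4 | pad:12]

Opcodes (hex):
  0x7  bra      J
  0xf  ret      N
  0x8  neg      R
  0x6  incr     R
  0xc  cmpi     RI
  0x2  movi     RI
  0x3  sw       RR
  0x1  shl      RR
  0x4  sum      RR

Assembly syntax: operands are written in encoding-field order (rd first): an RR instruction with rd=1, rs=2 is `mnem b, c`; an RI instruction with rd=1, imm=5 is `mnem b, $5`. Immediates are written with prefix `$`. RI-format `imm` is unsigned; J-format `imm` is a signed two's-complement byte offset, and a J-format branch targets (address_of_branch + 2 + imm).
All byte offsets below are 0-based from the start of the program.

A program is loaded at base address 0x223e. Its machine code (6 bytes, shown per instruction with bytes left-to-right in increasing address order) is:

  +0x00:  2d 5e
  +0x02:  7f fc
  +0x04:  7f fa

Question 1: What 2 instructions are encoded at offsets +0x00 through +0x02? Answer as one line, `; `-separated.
off 0x00: read 2d 5e as big → 0x2d5e
  opcode bits[15:12]=0x2: movi/RI
  [11:9] rd=6 = l
  [8:0] imm=350 = $350
off 0x02: read 7f fc as big → 0x7ffc
  opcode bits[15:12]=0x7: bra/J
  [11:0] imm=4092 (s12→-4) = $-4

movi l, $350; bra $-4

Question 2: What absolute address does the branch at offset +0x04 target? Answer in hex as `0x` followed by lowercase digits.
0x223e

[04] 7f fa → 0x7ffa
  opcode bits[15:12]=0x7: bra/J
  imm: (w>>0)&0xfff=0xffa (s12→-6) → $-6
  target = base 0x223e + off 0x04 + 2 + imm -6 = 0x223e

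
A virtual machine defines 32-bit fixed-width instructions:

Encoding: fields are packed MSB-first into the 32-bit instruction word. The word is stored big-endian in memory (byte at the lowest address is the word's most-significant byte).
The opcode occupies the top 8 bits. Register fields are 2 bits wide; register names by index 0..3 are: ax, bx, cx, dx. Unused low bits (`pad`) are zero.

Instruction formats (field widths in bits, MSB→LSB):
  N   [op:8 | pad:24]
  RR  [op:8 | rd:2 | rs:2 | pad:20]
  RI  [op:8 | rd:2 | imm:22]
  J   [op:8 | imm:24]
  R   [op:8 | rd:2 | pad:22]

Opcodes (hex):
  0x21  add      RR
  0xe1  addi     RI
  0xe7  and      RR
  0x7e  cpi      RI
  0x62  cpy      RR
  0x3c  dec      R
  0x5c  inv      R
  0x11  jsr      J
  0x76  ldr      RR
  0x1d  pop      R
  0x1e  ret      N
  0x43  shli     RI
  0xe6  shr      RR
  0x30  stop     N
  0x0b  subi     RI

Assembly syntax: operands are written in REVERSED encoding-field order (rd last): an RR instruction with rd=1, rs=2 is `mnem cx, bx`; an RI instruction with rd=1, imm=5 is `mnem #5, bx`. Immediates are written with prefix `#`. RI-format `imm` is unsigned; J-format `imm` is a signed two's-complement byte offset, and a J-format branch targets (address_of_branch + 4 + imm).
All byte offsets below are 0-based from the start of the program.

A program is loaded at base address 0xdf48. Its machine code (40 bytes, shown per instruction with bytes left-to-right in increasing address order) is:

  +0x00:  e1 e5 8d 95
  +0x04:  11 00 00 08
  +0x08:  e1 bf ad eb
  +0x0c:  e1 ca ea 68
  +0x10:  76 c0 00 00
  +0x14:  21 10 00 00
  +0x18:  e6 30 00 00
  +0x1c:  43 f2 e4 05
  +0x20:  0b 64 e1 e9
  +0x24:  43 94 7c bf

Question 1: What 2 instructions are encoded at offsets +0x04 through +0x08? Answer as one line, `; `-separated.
jsr #8; addi #4173291, cx

off 0x04: read 11 00 00 08 as big → 0x11000008
  top 8b → 0x11 → jsr [J]
  imm: (w>>0)&0xffffff=0x8 → #8
off 0x08: read e1 bf ad eb as big → 0xe1bfadeb
  top 8b → 0xe1 → addi [RI]
  rd: (w>>22)&0x3=0x2 → cx
  imm: (w>>0)&0x3fffff=0x3fadeb → #4173291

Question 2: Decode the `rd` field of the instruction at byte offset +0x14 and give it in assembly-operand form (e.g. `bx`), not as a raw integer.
@+14  big-endian(21 10 00 00) = 0x21100000
  opcode bits[31:24]=0x21: add/RR
  rd@[23:22]=0x0 ⇒ ax
  rs@[21:20]=0x1 ⇒ bx

ax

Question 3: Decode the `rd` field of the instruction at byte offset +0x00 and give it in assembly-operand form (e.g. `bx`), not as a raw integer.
dx

off 0x00: read e1 e5 8d 95 as big → 0xe1e58d95
  op=0xe1e58d95>>24=0xe1 ⇒ addi (RI)
  [23:22] rd=3 = dx
  [21:0] imm=2461077 = #2461077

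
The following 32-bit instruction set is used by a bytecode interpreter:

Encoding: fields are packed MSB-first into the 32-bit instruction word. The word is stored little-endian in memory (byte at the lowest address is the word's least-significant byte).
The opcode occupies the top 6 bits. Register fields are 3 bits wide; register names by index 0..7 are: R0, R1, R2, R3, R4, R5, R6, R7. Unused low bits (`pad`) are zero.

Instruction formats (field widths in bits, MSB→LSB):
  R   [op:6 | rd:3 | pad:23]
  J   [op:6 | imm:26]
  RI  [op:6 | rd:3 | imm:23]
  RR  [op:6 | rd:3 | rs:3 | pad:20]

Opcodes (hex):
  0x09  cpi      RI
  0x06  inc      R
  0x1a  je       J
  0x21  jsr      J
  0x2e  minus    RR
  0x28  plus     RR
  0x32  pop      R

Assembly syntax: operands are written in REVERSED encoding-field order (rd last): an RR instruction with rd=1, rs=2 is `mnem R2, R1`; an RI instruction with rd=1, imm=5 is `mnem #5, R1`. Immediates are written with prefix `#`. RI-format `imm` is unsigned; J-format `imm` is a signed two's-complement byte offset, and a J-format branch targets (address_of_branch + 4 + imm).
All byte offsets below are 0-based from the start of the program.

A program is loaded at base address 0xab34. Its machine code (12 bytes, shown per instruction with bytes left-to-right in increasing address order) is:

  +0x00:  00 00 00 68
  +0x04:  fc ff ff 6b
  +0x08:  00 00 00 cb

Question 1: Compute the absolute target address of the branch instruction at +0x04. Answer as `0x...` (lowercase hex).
0xab38

off 0x04: read fc ff ff 6b as little → 0x6bfffffc
  opcode bits[31:26]=0x1a: je/J
  imm@[25:0]=0x3fffffc (s26→-4) ⇒ #-4
  target = base 0xab34 + off 0x04 + 4 + imm -4 = 0xab38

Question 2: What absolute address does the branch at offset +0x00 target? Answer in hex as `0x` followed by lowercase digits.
0xab38

@+00  little-endian(00 00 00 68) = 0x68000000
  top 6b → 0x1a → je [J]
  imm: (w>>0)&0x3ffffff=0x0 → #0
  target = base 0xab34 + off 0x00 + 4 + imm 0 = 0xab38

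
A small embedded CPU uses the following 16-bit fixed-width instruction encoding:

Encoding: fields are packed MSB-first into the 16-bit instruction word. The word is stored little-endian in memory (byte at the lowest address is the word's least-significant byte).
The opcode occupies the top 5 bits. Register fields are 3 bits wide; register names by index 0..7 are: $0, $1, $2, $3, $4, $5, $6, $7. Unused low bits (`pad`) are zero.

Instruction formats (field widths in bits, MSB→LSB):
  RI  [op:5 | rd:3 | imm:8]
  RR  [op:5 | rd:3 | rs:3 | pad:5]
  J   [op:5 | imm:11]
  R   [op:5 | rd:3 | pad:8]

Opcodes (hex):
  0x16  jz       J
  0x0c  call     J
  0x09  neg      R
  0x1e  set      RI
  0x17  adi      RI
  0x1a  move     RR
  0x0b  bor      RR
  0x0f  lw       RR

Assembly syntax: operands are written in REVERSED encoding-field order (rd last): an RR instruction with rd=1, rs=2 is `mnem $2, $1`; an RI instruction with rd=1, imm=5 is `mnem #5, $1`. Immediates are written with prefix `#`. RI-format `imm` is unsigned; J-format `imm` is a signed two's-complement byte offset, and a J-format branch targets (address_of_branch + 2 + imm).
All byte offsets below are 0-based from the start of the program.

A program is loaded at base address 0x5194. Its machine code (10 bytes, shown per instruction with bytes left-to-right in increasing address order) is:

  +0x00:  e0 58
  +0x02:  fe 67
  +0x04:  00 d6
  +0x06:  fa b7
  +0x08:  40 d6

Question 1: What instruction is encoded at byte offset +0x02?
[02] fe 67 → 0x67fe
  opcode bits[15:11]=0xc: call/J
  [10:0] imm=2046 (s11→-2) = #-2

call #-2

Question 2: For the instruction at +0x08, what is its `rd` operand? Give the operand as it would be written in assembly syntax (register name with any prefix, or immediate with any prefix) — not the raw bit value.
$6

off 0x08: read 40 d6 as little → 0xd640
  top 5b → 0x1a → move [RR]
  [10:8] rd=6 = $6
  [7:5] rs=2 = $2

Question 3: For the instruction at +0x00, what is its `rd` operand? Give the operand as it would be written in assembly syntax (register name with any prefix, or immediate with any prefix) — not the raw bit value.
$0

off 0x00: read e0 58 as little → 0x58e0
  top 5b → 0xb → bor [RR]
  [10:8] rd=0 = $0
  [7:5] rs=7 = $7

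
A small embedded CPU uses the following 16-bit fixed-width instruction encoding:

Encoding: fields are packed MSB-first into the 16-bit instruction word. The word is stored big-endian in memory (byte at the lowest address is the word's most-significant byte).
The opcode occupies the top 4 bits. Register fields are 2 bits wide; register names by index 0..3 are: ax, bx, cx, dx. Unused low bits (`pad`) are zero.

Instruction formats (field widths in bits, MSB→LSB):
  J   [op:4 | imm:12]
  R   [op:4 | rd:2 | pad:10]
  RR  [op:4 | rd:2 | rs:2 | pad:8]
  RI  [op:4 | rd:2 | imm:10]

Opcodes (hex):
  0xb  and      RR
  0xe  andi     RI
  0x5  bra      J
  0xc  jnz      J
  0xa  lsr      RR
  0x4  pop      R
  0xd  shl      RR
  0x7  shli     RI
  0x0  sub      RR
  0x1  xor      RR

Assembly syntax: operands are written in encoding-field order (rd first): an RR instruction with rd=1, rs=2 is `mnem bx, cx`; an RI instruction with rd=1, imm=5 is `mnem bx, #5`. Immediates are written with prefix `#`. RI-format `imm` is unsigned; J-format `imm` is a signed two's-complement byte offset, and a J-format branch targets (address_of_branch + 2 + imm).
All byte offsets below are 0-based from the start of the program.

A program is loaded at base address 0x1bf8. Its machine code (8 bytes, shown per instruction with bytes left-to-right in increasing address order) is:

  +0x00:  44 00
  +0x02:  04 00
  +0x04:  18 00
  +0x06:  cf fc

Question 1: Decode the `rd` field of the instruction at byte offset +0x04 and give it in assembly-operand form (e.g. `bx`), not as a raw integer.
+0x04: 18 00 ⇒ word 0x1800 (big)
  top 4b → 0x1 → xor [RR]
  rd@[11:10]=0x2 ⇒ cx
  rs@[9:8]=0x0 ⇒ ax

cx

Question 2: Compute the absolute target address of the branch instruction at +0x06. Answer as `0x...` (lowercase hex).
0x1bfc

@+06  big-endian(cf fc) = 0xcffc
  op=0xcffc>>12=0xc ⇒ jnz (J)
  [11:0] imm=4092 (s12→-4) = #-4
  target = base 0x1bf8 + off 0x06 + 2 + imm -4 = 0x1bfc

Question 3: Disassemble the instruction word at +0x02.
off 0x02: read 04 00 as big → 0x0400
  top 4b → 0x0 → sub [RR]
  [11:10] rd=1 = bx
  [9:8] rs=0 = ax

sub bx, ax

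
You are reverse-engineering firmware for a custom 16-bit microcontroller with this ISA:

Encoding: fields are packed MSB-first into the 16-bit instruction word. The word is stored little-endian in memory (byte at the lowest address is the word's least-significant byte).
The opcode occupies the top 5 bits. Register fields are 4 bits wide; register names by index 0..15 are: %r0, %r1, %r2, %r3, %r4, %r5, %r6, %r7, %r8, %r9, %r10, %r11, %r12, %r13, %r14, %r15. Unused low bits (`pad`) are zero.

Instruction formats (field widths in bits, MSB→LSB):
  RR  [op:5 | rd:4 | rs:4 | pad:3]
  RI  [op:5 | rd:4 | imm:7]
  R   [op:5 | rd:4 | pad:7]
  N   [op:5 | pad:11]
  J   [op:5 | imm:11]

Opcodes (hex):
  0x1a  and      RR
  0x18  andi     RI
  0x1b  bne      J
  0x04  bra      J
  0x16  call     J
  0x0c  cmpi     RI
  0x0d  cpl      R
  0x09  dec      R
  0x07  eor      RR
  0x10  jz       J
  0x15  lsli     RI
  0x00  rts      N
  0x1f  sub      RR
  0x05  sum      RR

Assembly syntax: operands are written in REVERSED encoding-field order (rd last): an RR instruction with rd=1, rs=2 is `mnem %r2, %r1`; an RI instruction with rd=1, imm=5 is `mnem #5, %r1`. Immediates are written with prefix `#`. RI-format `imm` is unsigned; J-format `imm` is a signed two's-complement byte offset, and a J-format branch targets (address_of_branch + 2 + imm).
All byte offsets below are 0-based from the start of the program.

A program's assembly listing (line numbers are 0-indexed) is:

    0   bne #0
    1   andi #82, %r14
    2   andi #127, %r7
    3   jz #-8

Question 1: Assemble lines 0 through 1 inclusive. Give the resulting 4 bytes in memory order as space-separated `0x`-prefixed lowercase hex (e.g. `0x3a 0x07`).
0. bne fields op=0x1b:5|imm=0:11 → word d800h → 00 d8
1. andi fields op=0x18:5|rd=14:4|imm=82:7 → word c752h → 52 c7

0x00 0xd8 0x52 0xc7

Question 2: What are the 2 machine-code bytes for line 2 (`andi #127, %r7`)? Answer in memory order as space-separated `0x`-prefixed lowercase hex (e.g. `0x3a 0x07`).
2. andi fields op=0x18:5|rd=7:4|imm=127:7 → word c3ffh → ff c3

0xff 0xc3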